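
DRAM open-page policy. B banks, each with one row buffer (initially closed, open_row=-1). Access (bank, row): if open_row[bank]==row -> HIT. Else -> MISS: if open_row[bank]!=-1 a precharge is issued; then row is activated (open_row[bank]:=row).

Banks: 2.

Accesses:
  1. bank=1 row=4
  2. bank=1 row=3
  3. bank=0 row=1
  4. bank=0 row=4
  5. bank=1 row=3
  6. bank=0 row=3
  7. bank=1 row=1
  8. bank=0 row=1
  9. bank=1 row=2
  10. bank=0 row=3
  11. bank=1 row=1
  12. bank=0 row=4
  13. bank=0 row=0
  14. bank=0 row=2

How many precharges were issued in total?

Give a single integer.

Acc 1: bank1 row4 -> MISS (open row4); precharges=0
Acc 2: bank1 row3 -> MISS (open row3); precharges=1
Acc 3: bank0 row1 -> MISS (open row1); precharges=1
Acc 4: bank0 row4 -> MISS (open row4); precharges=2
Acc 5: bank1 row3 -> HIT
Acc 6: bank0 row3 -> MISS (open row3); precharges=3
Acc 7: bank1 row1 -> MISS (open row1); precharges=4
Acc 8: bank0 row1 -> MISS (open row1); precharges=5
Acc 9: bank1 row2 -> MISS (open row2); precharges=6
Acc 10: bank0 row3 -> MISS (open row3); precharges=7
Acc 11: bank1 row1 -> MISS (open row1); precharges=8
Acc 12: bank0 row4 -> MISS (open row4); precharges=9
Acc 13: bank0 row0 -> MISS (open row0); precharges=10
Acc 14: bank0 row2 -> MISS (open row2); precharges=11

Answer: 11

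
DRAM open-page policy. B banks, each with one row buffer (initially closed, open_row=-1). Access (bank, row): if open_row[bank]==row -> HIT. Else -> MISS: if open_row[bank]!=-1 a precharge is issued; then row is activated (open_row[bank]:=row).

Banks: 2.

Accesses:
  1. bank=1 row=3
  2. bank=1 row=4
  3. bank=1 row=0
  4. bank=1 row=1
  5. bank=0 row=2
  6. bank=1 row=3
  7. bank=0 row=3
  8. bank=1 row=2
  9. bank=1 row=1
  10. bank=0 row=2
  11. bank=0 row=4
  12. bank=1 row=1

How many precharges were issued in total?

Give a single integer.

Acc 1: bank1 row3 -> MISS (open row3); precharges=0
Acc 2: bank1 row4 -> MISS (open row4); precharges=1
Acc 3: bank1 row0 -> MISS (open row0); precharges=2
Acc 4: bank1 row1 -> MISS (open row1); precharges=3
Acc 5: bank0 row2 -> MISS (open row2); precharges=3
Acc 6: bank1 row3 -> MISS (open row3); precharges=4
Acc 7: bank0 row3 -> MISS (open row3); precharges=5
Acc 8: bank1 row2 -> MISS (open row2); precharges=6
Acc 9: bank1 row1 -> MISS (open row1); precharges=7
Acc 10: bank0 row2 -> MISS (open row2); precharges=8
Acc 11: bank0 row4 -> MISS (open row4); precharges=9
Acc 12: bank1 row1 -> HIT

Answer: 9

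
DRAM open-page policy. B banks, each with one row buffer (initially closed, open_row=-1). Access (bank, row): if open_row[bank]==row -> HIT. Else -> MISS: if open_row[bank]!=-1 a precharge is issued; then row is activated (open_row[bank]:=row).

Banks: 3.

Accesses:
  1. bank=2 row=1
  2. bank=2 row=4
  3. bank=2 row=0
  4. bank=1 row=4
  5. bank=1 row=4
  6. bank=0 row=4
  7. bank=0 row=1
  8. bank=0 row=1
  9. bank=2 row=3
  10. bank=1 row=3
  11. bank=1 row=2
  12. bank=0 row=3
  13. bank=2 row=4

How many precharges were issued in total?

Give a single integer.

Acc 1: bank2 row1 -> MISS (open row1); precharges=0
Acc 2: bank2 row4 -> MISS (open row4); precharges=1
Acc 3: bank2 row0 -> MISS (open row0); precharges=2
Acc 4: bank1 row4 -> MISS (open row4); precharges=2
Acc 5: bank1 row4 -> HIT
Acc 6: bank0 row4 -> MISS (open row4); precharges=2
Acc 7: bank0 row1 -> MISS (open row1); precharges=3
Acc 8: bank0 row1 -> HIT
Acc 9: bank2 row3 -> MISS (open row3); precharges=4
Acc 10: bank1 row3 -> MISS (open row3); precharges=5
Acc 11: bank1 row2 -> MISS (open row2); precharges=6
Acc 12: bank0 row3 -> MISS (open row3); precharges=7
Acc 13: bank2 row4 -> MISS (open row4); precharges=8

Answer: 8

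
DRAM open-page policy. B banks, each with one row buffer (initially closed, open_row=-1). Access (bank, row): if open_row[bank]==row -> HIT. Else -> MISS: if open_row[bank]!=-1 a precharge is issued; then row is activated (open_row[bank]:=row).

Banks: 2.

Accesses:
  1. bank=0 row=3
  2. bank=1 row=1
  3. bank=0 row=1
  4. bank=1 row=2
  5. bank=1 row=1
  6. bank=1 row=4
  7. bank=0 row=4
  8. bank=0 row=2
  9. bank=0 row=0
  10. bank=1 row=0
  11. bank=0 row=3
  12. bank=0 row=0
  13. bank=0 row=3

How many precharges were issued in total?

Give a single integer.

Acc 1: bank0 row3 -> MISS (open row3); precharges=0
Acc 2: bank1 row1 -> MISS (open row1); precharges=0
Acc 3: bank0 row1 -> MISS (open row1); precharges=1
Acc 4: bank1 row2 -> MISS (open row2); precharges=2
Acc 5: bank1 row1 -> MISS (open row1); precharges=3
Acc 6: bank1 row4 -> MISS (open row4); precharges=4
Acc 7: bank0 row4 -> MISS (open row4); precharges=5
Acc 8: bank0 row2 -> MISS (open row2); precharges=6
Acc 9: bank0 row0 -> MISS (open row0); precharges=7
Acc 10: bank1 row0 -> MISS (open row0); precharges=8
Acc 11: bank0 row3 -> MISS (open row3); precharges=9
Acc 12: bank0 row0 -> MISS (open row0); precharges=10
Acc 13: bank0 row3 -> MISS (open row3); precharges=11

Answer: 11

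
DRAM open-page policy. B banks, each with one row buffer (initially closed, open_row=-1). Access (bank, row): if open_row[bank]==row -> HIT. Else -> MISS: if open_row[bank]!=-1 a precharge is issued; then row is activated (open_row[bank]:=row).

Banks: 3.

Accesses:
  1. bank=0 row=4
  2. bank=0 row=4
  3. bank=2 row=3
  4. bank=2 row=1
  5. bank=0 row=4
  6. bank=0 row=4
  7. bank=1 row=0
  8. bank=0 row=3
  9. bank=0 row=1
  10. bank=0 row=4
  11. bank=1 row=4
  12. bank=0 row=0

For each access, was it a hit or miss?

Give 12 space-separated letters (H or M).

Acc 1: bank0 row4 -> MISS (open row4); precharges=0
Acc 2: bank0 row4 -> HIT
Acc 3: bank2 row3 -> MISS (open row3); precharges=0
Acc 4: bank2 row1 -> MISS (open row1); precharges=1
Acc 5: bank0 row4 -> HIT
Acc 6: bank0 row4 -> HIT
Acc 7: bank1 row0 -> MISS (open row0); precharges=1
Acc 8: bank0 row3 -> MISS (open row3); precharges=2
Acc 9: bank0 row1 -> MISS (open row1); precharges=3
Acc 10: bank0 row4 -> MISS (open row4); precharges=4
Acc 11: bank1 row4 -> MISS (open row4); precharges=5
Acc 12: bank0 row0 -> MISS (open row0); precharges=6

Answer: M H M M H H M M M M M M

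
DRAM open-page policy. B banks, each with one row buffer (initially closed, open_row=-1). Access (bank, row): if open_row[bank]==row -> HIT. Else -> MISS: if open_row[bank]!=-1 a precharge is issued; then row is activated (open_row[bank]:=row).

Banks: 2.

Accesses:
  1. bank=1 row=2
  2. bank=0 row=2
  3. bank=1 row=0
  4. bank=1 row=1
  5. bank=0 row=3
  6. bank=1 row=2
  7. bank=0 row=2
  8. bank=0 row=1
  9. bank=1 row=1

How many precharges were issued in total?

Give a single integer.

Answer: 7

Derivation:
Acc 1: bank1 row2 -> MISS (open row2); precharges=0
Acc 2: bank0 row2 -> MISS (open row2); precharges=0
Acc 3: bank1 row0 -> MISS (open row0); precharges=1
Acc 4: bank1 row1 -> MISS (open row1); precharges=2
Acc 5: bank0 row3 -> MISS (open row3); precharges=3
Acc 6: bank1 row2 -> MISS (open row2); precharges=4
Acc 7: bank0 row2 -> MISS (open row2); precharges=5
Acc 8: bank0 row1 -> MISS (open row1); precharges=6
Acc 9: bank1 row1 -> MISS (open row1); precharges=7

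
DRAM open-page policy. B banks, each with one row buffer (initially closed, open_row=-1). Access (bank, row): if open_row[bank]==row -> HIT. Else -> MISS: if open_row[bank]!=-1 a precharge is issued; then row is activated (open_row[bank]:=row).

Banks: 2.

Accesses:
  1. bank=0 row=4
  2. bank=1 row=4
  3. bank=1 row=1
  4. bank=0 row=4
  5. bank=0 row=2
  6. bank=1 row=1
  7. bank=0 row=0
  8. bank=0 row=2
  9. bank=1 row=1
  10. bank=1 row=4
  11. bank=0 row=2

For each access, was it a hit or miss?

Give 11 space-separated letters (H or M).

Acc 1: bank0 row4 -> MISS (open row4); precharges=0
Acc 2: bank1 row4 -> MISS (open row4); precharges=0
Acc 3: bank1 row1 -> MISS (open row1); precharges=1
Acc 4: bank0 row4 -> HIT
Acc 5: bank0 row2 -> MISS (open row2); precharges=2
Acc 6: bank1 row1 -> HIT
Acc 7: bank0 row0 -> MISS (open row0); precharges=3
Acc 8: bank0 row2 -> MISS (open row2); precharges=4
Acc 9: bank1 row1 -> HIT
Acc 10: bank1 row4 -> MISS (open row4); precharges=5
Acc 11: bank0 row2 -> HIT

Answer: M M M H M H M M H M H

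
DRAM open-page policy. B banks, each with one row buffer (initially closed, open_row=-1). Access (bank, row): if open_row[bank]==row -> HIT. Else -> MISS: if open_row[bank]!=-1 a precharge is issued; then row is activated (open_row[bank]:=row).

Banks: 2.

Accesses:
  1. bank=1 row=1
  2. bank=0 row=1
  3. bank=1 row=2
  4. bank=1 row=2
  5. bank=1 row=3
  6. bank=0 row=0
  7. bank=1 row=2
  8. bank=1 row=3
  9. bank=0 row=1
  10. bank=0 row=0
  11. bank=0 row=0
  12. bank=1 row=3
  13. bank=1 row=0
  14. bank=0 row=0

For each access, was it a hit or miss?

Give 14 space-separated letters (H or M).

Answer: M M M H M M M M M M H H M H

Derivation:
Acc 1: bank1 row1 -> MISS (open row1); precharges=0
Acc 2: bank0 row1 -> MISS (open row1); precharges=0
Acc 3: bank1 row2 -> MISS (open row2); precharges=1
Acc 4: bank1 row2 -> HIT
Acc 5: bank1 row3 -> MISS (open row3); precharges=2
Acc 6: bank0 row0 -> MISS (open row0); precharges=3
Acc 7: bank1 row2 -> MISS (open row2); precharges=4
Acc 8: bank1 row3 -> MISS (open row3); precharges=5
Acc 9: bank0 row1 -> MISS (open row1); precharges=6
Acc 10: bank0 row0 -> MISS (open row0); precharges=7
Acc 11: bank0 row0 -> HIT
Acc 12: bank1 row3 -> HIT
Acc 13: bank1 row0 -> MISS (open row0); precharges=8
Acc 14: bank0 row0 -> HIT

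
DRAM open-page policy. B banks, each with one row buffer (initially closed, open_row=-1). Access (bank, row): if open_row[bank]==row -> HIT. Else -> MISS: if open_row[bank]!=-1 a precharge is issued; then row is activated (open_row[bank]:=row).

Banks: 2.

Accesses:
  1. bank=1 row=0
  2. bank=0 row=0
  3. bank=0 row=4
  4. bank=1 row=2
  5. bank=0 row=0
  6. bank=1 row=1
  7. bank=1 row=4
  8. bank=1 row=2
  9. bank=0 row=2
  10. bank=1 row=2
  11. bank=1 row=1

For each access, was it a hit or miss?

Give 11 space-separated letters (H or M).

Acc 1: bank1 row0 -> MISS (open row0); precharges=0
Acc 2: bank0 row0 -> MISS (open row0); precharges=0
Acc 3: bank0 row4 -> MISS (open row4); precharges=1
Acc 4: bank1 row2 -> MISS (open row2); precharges=2
Acc 5: bank0 row0 -> MISS (open row0); precharges=3
Acc 6: bank1 row1 -> MISS (open row1); precharges=4
Acc 7: bank1 row4 -> MISS (open row4); precharges=5
Acc 8: bank1 row2 -> MISS (open row2); precharges=6
Acc 9: bank0 row2 -> MISS (open row2); precharges=7
Acc 10: bank1 row2 -> HIT
Acc 11: bank1 row1 -> MISS (open row1); precharges=8

Answer: M M M M M M M M M H M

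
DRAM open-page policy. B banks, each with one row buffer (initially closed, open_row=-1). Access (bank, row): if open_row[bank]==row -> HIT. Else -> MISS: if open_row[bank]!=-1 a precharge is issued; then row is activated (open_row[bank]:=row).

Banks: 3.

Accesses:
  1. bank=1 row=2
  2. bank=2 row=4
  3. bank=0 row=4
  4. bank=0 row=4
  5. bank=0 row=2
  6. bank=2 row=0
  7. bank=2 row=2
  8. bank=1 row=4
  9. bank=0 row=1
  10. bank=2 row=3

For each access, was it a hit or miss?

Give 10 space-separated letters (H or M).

Acc 1: bank1 row2 -> MISS (open row2); precharges=0
Acc 2: bank2 row4 -> MISS (open row4); precharges=0
Acc 3: bank0 row4 -> MISS (open row4); precharges=0
Acc 4: bank0 row4 -> HIT
Acc 5: bank0 row2 -> MISS (open row2); precharges=1
Acc 6: bank2 row0 -> MISS (open row0); precharges=2
Acc 7: bank2 row2 -> MISS (open row2); precharges=3
Acc 8: bank1 row4 -> MISS (open row4); precharges=4
Acc 9: bank0 row1 -> MISS (open row1); precharges=5
Acc 10: bank2 row3 -> MISS (open row3); precharges=6

Answer: M M M H M M M M M M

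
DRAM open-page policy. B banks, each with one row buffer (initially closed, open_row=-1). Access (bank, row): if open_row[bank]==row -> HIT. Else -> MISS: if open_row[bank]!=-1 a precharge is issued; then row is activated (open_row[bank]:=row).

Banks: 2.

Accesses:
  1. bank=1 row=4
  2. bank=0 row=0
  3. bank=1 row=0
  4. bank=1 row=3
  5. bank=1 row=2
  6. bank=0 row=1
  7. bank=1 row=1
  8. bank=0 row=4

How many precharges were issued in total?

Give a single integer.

Acc 1: bank1 row4 -> MISS (open row4); precharges=0
Acc 2: bank0 row0 -> MISS (open row0); precharges=0
Acc 3: bank1 row0 -> MISS (open row0); precharges=1
Acc 4: bank1 row3 -> MISS (open row3); precharges=2
Acc 5: bank1 row2 -> MISS (open row2); precharges=3
Acc 6: bank0 row1 -> MISS (open row1); precharges=4
Acc 7: bank1 row1 -> MISS (open row1); precharges=5
Acc 8: bank0 row4 -> MISS (open row4); precharges=6

Answer: 6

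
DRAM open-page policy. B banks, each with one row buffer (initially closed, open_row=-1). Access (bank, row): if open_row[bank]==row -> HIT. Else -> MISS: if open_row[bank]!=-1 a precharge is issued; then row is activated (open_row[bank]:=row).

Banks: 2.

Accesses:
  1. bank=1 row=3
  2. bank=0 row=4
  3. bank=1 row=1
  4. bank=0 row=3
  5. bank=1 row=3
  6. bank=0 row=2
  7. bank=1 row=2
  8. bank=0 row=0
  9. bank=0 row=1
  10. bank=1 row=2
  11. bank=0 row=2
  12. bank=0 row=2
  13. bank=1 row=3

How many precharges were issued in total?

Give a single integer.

Acc 1: bank1 row3 -> MISS (open row3); precharges=0
Acc 2: bank0 row4 -> MISS (open row4); precharges=0
Acc 3: bank1 row1 -> MISS (open row1); precharges=1
Acc 4: bank0 row3 -> MISS (open row3); precharges=2
Acc 5: bank1 row3 -> MISS (open row3); precharges=3
Acc 6: bank0 row2 -> MISS (open row2); precharges=4
Acc 7: bank1 row2 -> MISS (open row2); precharges=5
Acc 8: bank0 row0 -> MISS (open row0); precharges=6
Acc 9: bank0 row1 -> MISS (open row1); precharges=7
Acc 10: bank1 row2 -> HIT
Acc 11: bank0 row2 -> MISS (open row2); precharges=8
Acc 12: bank0 row2 -> HIT
Acc 13: bank1 row3 -> MISS (open row3); precharges=9

Answer: 9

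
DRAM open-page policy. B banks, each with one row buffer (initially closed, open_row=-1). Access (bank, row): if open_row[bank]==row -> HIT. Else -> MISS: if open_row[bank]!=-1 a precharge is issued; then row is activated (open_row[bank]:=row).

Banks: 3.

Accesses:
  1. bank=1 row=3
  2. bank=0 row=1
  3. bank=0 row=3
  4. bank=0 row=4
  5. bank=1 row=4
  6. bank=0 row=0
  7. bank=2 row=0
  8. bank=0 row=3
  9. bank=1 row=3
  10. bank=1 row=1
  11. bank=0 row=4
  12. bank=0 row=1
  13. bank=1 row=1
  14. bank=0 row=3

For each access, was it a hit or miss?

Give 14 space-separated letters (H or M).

Acc 1: bank1 row3 -> MISS (open row3); precharges=0
Acc 2: bank0 row1 -> MISS (open row1); precharges=0
Acc 3: bank0 row3 -> MISS (open row3); precharges=1
Acc 4: bank0 row4 -> MISS (open row4); precharges=2
Acc 5: bank1 row4 -> MISS (open row4); precharges=3
Acc 6: bank0 row0 -> MISS (open row0); precharges=4
Acc 7: bank2 row0 -> MISS (open row0); precharges=4
Acc 8: bank0 row3 -> MISS (open row3); precharges=5
Acc 9: bank1 row3 -> MISS (open row3); precharges=6
Acc 10: bank1 row1 -> MISS (open row1); precharges=7
Acc 11: bank0 row4 -> MISS (open row4); precharges=8
Acc 12: bank0 row1 -> MISS (open row1); precharges=9
Acc 13: bank1 row1 -> HIT
Acc 14: bank0 row3 -> MISS (open row3); precharges=10

Answer: M M M M M M M M M M M M H M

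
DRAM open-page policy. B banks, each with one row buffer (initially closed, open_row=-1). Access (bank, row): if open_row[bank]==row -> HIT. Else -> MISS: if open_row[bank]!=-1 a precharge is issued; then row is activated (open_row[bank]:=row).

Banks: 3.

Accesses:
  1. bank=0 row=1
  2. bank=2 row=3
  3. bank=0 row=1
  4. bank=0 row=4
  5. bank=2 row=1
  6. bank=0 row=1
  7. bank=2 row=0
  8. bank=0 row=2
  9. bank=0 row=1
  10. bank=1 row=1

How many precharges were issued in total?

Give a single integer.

Acc 1: bank0 row1 -> MISS (open row1); precharges=0
Acc 2: bank2 row3 -> MISS (open row3); precharges=0
Acc 3: bank0 row1 -> HIT
Acc 4: bank0 row4 -> MISS (open row4); precharges=1
Acc 5: bank2 row1 -> MISS (open row1); precharges=2
Acc 6: bank0 row1 -> MISS (open row1); precharges=3
Acc 7: bank2 row0 -> MISS (open row0); precharges=4
Acc 8: bank0 row2 -> MISS (open row2); precharges=5
Acc 9: bank0 row1 -> MISS (open row1); precharges=6
Acc 10: bank1 row1 -> MISS (open row1); precharges=6

Answer: 6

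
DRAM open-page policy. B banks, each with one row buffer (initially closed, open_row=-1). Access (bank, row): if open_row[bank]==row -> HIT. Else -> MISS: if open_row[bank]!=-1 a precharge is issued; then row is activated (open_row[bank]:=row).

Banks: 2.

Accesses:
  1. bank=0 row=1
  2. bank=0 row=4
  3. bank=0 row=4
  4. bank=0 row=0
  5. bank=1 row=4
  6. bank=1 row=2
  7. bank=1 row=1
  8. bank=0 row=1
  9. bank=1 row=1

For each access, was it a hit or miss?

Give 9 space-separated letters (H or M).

Acc 1: bank0 row1 -> MISS (open row1); precharges=0
Acc 2: bank0 row4 -> MISS (open row4); precharges=1
Acc 3: bank0 row4 -> HIT
Acc 4: bank0 row0 -> MISS (open row0); precharges=2
Acc 5: bank1 row4 -> MISS (open row4); precharges=2
Acc 6: bank1 row2 -> MISS (open row2); precharges=3
Acc 7: bank1 row1 -> MISS (open row1); precharges=4
Acc 8: bank0 row1 -> MISS (open row1); precharges=5
Acc 9: bank1 row1 -> HIT

Answer: M M H M M M M M H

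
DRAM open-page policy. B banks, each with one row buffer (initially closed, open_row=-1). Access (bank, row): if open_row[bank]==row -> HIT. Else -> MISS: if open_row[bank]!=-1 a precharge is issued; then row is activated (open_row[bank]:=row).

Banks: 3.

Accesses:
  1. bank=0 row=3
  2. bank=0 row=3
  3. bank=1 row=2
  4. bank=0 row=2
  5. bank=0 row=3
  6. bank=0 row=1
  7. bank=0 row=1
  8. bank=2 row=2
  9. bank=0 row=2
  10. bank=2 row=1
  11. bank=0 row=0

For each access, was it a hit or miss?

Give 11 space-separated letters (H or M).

Acc 1: bank0 row3 -> MISS (open row3); precharges=0
Acc 2: bank0 row3 -> HIT
Acc 3: bank1 row2 -> MISS (open row2); precharges=0
Acc 4: bank0 row2 -> MISS (open row2); precharges=1
Acc 5: bank0 row3 -> MISS (open row3); precharges=2
Acc 6: bank0 row1 -> MISS (open row1); precharges=3
Acc 7: bank0 row1 -> HIT
Acc 8: bank2 row2 -> MISS (open row2); precharges=3
Acc 9: bank0 row2 -> MISS (open row2); precharges=4
Acc 10: bank2 row1 -> MISS (open row1); precharges=5
Acc 11: bank0 row0 -> MISS (open row0); precharges=6

Answer: M H M M M M H M M M M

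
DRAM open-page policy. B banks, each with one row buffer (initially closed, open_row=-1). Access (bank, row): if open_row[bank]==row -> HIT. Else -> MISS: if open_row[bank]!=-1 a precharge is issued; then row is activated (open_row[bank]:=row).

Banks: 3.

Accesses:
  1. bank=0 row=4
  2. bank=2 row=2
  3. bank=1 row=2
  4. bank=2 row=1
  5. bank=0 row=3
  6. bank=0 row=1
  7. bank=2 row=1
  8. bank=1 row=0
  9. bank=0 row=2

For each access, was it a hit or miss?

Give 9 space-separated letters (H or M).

Acc 1: bank0 row4 -> MISS (open row4); precharges=0
Acc 2: bank2 row2 -> MISS (open row2); precharges=0
Acc 3: bank1 row2 -> MISS (open row2); precharges=0
Acc 4: bank2 row1 -> MISS (open row1); precharges=1
Acc 5: bank0 row3 -> MISS (open row3); precharges=2
Acc 6: bank0 row1 -> MISS (open row1); precharges=3
Acc 7: bank2 row1 -> HIT
Acc 8: bank1 row0 -> MISS (open row0); precharges=4
Acc 9: bank0 row2 -> MISS (open row2); precharges=5

Answer: M M M M M M H M M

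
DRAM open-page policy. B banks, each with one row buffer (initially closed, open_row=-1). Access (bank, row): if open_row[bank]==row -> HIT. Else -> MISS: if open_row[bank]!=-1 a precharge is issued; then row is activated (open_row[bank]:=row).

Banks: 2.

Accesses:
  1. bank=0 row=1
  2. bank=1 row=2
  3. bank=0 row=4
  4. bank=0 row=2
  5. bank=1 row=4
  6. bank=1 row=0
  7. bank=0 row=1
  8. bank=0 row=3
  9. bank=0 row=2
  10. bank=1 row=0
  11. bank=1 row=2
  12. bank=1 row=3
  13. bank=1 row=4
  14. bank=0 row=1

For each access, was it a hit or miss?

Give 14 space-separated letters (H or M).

Acc 1: bank0 row1 -> MISS (open row1); precharges=0
Acc 2: bank1 row2 -> MISS (open row2); precharges=0
Acc 3: bank0 row4 -> MISS (open row4); precharges=1
Acc 4: bank0 row2 -> MISS (open row2); precharges=2
Acc 5: bank1 row4 -> MISS (open row4); precharges=3
Acc 6: bank1 row0 -> MISS (open row0); precharges=4
Acc 7: bank0 row1 -> MISS (open row1); precharges=5
Acc 8: bank0 row3 -> MISS (open row3); precharges=6
Acc 9: bank0 row2 -> MISS (open row2); precharges=7
Acc 10: bank1 row0 -> HIT
Acc 11: bank1 row2 -> MISS (open row2); precharges=8
Acc 12: bank1 row3 -> MISS (open row3); precharges=9
Acc 13: bank1 row4 -> MISS (open row4); precharges=10
Acc 14: bank0 row1 -> MISS (open row1); precharges=11

Answer: M M M M M M M M M H M M M M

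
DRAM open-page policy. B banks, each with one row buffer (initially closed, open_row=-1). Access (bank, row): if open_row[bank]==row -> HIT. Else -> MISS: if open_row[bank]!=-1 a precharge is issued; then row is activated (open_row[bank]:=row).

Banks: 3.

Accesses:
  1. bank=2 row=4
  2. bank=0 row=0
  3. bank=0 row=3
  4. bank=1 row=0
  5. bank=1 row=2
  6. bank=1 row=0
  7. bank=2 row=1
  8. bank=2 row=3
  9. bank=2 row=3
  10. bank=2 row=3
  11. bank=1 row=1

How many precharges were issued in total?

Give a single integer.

Acc 1: bank2 row4 -> MISS (open row4); precharges=0
Acc 2: bank0 row0 -> MISS (open row0); precharges=0
Acc 3: bank0 row3 -> MISS (open row3); precharges=1
Acc 4: bank1 row0 -> MISS (open row0); precharges=1
Acc 5: bank1 row2 -> MISS (open row2); precharges=2
Acc 6: bank1 row0 -> MISS (open row0); precharges=3
Acc 7: bank2 row1 -> MISS (open row1); precharges=4
Acc 8: bank2 row3 -> MISS (open row3); precharges=5
Acc 9: bank2 row3 -> HIT
Acc 10: bank2 row3 -> HIT
Acc 11: bank1 row1 -> MISS (open row1); precharges=6

Answer: 6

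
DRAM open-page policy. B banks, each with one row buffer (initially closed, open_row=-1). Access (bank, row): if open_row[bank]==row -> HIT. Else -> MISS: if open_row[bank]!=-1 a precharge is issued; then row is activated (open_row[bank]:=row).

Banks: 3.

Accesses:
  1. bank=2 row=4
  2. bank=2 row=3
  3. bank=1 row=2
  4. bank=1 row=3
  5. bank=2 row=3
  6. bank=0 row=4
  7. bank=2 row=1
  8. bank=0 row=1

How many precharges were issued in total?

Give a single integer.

Acc 1: bank2 row4 -> MISS (open row4); precharges=0
Acc 2: bank2 row3 -> MISS (open row3); precharges=1
Acc 3: bank1 row2 -> MISS (open row2); precharges=1
Acc 4: bank1 row3 -> MISS (open row3); precharges=2
Acc 5: bank2 row3 -> HIT
Acc 6: bank0 row4 -> MISS (open row4); precharges=2
Acc 7: bank2 row1 -> MISS (open row1); precharges=3
Acc 8: bank0 row1 -> MISS (open row1); precharges=4

Answer: 4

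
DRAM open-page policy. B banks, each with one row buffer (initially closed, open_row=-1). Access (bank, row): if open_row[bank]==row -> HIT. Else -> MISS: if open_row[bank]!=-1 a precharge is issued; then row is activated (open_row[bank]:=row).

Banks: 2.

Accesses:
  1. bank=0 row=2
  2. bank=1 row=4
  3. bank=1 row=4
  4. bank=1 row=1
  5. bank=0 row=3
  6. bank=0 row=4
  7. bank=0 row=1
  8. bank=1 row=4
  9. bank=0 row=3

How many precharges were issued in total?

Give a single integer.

Answer: 6

Derivation:
Acc 1: bank0 row2 -> MISS (open row2); precharges=0
Acc 2: bank1 row4 -> MISS (open row4); precharges=0
Acc 3: bank1 row4 -> HIT
Acc 4: bank1 row1 -> MISS (open row1); precharges=1
Acc 5: bank0 row3 -> MISS (open row3); precharges=2
Acc 6: bank0 row4 -> MISS (open row4); precharges=3
Acc 7: bank0 row1 -> MISS (open row1); precharges=4
Acc 8: bank1 row4 -> MISS (open row4); precharges=5
Acc 9: bank0 row3 -> MISS (open row3); precharges=6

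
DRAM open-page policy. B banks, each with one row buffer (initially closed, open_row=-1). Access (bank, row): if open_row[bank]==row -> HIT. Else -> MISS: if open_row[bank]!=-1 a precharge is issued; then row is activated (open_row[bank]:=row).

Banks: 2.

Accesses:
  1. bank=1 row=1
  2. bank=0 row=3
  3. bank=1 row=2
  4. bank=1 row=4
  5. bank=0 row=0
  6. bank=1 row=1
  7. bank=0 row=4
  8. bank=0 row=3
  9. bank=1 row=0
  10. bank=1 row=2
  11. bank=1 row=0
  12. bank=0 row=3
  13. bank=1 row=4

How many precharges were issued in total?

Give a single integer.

Answer: 10

Derivation:
Acc 1: bank1 row1 -> MISS (open row1); precharges=0
Acc 2: bank0 row3 -> MISS (open row3); precharges=0
Acc 3: bank1 row2 -> MISS (open row2); precharges=1
Acc 4: bank1 row4 -> MISS (open row4); precharges=2
Acc 5: bank0 row0 -> MISS (open row0); precharges=3
Acc 6: bank1 row1 -> MISS (open row1); precharges=4
Acc 7: bank0 row4 -> MISS (open row4); precharges=5
Acc 8: bank0 row3 -> MISS (open row3); precharges=6
Acc 9: bank1 row0 -> MISS (open row0); precharges=7
Acc 10: bank1 row2 -> MISS (open row2); precharges=8
Acc 11: bank1 row0 -> MISS (open row0); precharges=9
Acc 12: bank0 row3 -> HIT
Acc 13: bank1 row4 -> MISS (open row4); precharges=10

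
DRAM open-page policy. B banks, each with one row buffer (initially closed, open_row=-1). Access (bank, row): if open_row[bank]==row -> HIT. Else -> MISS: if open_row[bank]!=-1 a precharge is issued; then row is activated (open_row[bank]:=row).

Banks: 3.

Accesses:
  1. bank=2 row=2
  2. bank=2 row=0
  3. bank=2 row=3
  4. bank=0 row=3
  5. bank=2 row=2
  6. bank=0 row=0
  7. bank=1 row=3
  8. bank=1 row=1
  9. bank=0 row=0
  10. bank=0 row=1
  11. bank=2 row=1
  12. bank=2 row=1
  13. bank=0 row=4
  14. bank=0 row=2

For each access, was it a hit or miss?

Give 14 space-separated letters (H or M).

Acc 1: bank2 row2 -> MISS (open row2); precharges=0
Acc 2: bank2 row0 -> MISS (open row0); precharges=1
Acc 3: bank2 row3 -> MISS (open row3); precharges=2
Acc 4: bank0 row3 -> MISS (open row3); precharges=2
Acc 5: bank2 row2 -> MISS (open row2); precharges=3
Acc 6: bank0 row0 -> MISS (open row0); precharges=4
Acc 7: bank1 row3 -> MISS (open row3); precharges=4
Acc 8: bank1 row1 -> MISS (open row1); precharges=5
Acc 9: bank0 row0 -> HIT
Acc 10: bank0 row1 -> MISS (open row1); precharges=6
Acc 11: bank2 row1 -> MISS (open row1); precharges=7
Acc 12: bank2 row1 -> HIT
Acc 13: bank0 row4 -> MISS (open row4); precharges=8
Acc 14: bank0 row2 -> MISS (open row2); precharges=9

Answer: M M M M M M M M H M M H M M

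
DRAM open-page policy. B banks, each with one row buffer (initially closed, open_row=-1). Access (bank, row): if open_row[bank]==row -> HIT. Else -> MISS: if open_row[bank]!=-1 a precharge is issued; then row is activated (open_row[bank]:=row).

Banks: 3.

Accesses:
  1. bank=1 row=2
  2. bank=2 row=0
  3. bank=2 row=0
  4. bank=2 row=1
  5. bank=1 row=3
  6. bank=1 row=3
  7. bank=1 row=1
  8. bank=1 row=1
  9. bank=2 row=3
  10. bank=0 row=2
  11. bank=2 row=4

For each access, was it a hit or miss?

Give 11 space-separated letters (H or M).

Answer: M M H M M H M H M M M

Derivation:
Acc 1: bank1 row2 -> MISS (open row2); precharges=0
Acc 2: bank2 row0 -> MISS (open row0); precharges=0
Acc 3: bank2 row0 -> HIT
Acc 4: bank2 row1 -> MISS (open row1); precharges=1
Acc 5: bank1 row3 -> MISS (open row3); precharges=2
Acc 6: bank1 row3 -> HIT
Acc 7: bank1 row1 -> MISS (open row1); precharges=3
Acc 8: bank1 row1 -> HIT
Acc 9: bank2 row3 -> MISS (open row3); precharges=4
Acc 10: bank0 row2 -> MISS (open row2); precharges=4
Acc 11: bank2 row4 -> MISS (open row4); precharges=5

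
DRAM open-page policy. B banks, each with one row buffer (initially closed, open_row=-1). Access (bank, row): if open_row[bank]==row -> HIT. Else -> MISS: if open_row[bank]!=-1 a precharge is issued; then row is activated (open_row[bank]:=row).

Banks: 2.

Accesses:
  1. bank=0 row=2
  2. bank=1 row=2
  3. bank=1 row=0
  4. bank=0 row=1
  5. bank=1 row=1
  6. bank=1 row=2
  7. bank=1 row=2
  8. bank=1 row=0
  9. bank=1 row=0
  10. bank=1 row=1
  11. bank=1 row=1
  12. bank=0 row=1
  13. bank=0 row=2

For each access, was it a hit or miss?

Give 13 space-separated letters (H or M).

Answer: M M M M M M H M H M H H M

Derivation:
Acc 1: bank0 row2 -> MISS (open row2); precharges=0
Acc 2: bank1 row2 -> MISS (open row2); precharges=0
Acc 3: bank1 row0 -> MISS (open row0); precharges=1
Acc 4: bank0 row1 -> MISS (open row1); precharges=2
Acc 5: bank1 row1 -> MISS (open row1); precharges=3
Acc 6: bank1 row2 -> MISS (open row2); precharges=4
Acc 7: bank1 row2 -> HIT
Acc 8: bank1 row0 -> MISS (open row0); precharges=5
Acc 9: bank1 row0 -> HIT
Acc 10: bank1 row1 -> MISS (open row1); precharges=6
Acc 11: bank1 row1 -> HIT
Acc 12: bank0 row1 -> HIT
Acc 13: bank0 row2 -> MISS (open row2); precharges=7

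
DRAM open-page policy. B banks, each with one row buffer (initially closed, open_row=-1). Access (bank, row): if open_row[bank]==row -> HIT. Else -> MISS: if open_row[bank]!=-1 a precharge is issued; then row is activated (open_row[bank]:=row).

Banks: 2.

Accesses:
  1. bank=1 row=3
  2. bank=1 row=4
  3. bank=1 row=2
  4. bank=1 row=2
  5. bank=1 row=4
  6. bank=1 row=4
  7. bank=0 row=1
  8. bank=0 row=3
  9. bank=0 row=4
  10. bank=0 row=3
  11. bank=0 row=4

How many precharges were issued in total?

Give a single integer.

Acc 1: bank1 row3 -> MISS (open row3); precharges=0
Acc 2: bank1 row4 -> MISS (open row4); precharges=1
Acc 3: bank1 row2 -> MISS (open row2); precharges=2
Acc 4: bank1 row2 -> HIT
Acc 5: bank1 row4 -> MISS (open row4); precharges=3
Acc 6: bank1 row4 -> HIT
Acc 7: bank0 row1 -> MISS (open row1); precharges=3
Acc 8: bank0 row3 -> MISS (open row3); precharges=4
Acc 9: bank0 row4 -> MISS (open row4); precharges=5
Acc 10: bank0 row3 -> MISS (open row3); precharges=6
Acc 11: bank0 row4 -> MISS (open row4); precharges=7

Answer: 7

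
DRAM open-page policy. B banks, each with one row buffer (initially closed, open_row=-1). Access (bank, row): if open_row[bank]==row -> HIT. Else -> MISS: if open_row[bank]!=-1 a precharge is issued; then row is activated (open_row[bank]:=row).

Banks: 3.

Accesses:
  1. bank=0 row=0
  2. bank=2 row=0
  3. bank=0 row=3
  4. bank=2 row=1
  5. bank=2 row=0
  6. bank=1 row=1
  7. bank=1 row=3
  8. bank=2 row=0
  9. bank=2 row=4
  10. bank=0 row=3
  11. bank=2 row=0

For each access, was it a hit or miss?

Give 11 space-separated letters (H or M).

Answer: M M M M M M M H M H M

Derivation:
Acc 1: bank0 row0 -> MISS (open row0); precharges=0
Acc 2: bank2 row0 -> MISS (open row0); precharges=0
Acc 3: bank0 row3 -> MISS (open row3); precharges=1
Acc 4: bank2 row1 -> MISS (open row1); precharges=2
Acc 5: bank2 row0 -> MISS (open row0); precharges=3
Acc 6: bank1 row1 -> MISS (open row1); precharges=3
Acc 7: bank1 row3 -> MISS (open row3); precharges=4
Acc 8: bank2 row0 -> HIT
Acc 9: bank2 row4 -> MISS (open row4); precharges=5
Acc 10: bank0 row3 -> HIT
Acc 11: bank2 row0 -> MISS (open row0); precharges=6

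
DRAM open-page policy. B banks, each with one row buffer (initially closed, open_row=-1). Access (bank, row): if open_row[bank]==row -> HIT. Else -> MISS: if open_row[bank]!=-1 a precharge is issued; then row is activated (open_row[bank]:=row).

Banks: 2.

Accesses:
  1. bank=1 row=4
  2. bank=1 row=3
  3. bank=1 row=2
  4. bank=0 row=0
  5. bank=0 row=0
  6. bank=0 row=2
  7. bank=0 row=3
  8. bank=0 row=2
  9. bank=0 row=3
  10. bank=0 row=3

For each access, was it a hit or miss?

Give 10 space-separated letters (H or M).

Acc 1: bank1 row4 -> MISS (open row4); precharges=0
Acc 2: bank1 row3 -> MISS (open row3); precharges=1
Acc 3: bank1 row2 -> MISS (open row2); precharges=2
Acc 4: bank0 row0 -> MISS (open row0); precharges=2
Acc 5: bank0 row0 -> HIT
Acc 6: bank0 row2 -> MISS (open row2); precharges=3
Acc 7: bank0 row3 -> MISS (open row3); precharges=4
Acc 8: bank0 row2 -> MISS (open row2); precharges=5
Acc 9: bank0 row3 -> MISS (open row3); precharges=6
Acc 10: bank0 row3 -> HIT

Answer: M M M M H M M M M H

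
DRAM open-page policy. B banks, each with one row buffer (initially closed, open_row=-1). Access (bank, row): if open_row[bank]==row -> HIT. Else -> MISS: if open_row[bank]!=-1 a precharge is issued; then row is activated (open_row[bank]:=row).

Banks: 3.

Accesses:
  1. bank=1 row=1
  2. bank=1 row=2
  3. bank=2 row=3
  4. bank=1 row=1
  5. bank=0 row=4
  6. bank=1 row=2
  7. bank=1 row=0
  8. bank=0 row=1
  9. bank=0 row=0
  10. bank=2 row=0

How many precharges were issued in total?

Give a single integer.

Acc 1: bank1 row1 -> MISS (open row1); precharges=0
Acc 2: bank1 row2 -> MISS (open row2); precharges=1
Acc 3: bank2 row3 -> MISS (open row3); precharges=1
Acc 4: bank1 row1 -> MISS (open row1); precharges=2
Acc 5: bank0 row4 -> MISS (open row4); precharges=2
Acc 6: bank1 row2 -> MISS (open row2); precharges=3
Acc 7: bank1 row0 -> MISS (open row0); precharges=4
Acc 8: bank0 row1 -> MISS (open row1); precharges=5
Acc 9: bank0 row0 -> MISS (open row0); precharges=6
Acc 10: bank2 row0 -> MISS (open row0); precharges=7

Answer: 7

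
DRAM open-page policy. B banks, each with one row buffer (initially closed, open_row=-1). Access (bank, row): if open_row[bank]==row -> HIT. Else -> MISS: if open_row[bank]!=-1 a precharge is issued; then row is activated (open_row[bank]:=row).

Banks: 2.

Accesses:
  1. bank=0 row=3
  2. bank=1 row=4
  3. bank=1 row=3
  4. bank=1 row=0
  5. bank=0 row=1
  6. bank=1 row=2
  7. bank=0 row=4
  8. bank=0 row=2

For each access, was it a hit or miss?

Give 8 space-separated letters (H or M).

Acc 1: bank0 row3 -> MISS (open row3); precharges=0
Acc 2: bank1 row4 -> MISS (open row4); precharges=0
Acc 3: bank1 row3 -> MISS (open row3); precharges=1
Acc 4: bank1 row0 -> MISS (open row0); precharges=2
Acc 5: bank0 row1 -> MISS (open row1); precharges=3
Acc 6: bank1 row2 -> MISS (open row2); precharges=4
Acc 7: bank0 row4 -> MISS (open row4); precharges=5
Acc 8: bank0 row2 -> MISS (open row2); precharges=6

Answer: M M M M M M M M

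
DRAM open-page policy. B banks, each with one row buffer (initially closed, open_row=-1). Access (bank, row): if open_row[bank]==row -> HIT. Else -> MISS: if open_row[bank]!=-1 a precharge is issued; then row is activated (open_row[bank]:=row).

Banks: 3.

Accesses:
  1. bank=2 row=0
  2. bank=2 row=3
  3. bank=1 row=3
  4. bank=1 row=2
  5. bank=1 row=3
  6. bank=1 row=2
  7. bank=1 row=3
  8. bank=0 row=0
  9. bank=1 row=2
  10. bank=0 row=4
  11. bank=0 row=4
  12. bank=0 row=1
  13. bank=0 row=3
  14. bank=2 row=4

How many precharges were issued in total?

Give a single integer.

Answer: 10

Derivation:
Acc 1: bank2 row0 -> MISS (open row0); precharges=0
Acc 2: bank2 row3 -> MISS (open row3); precharges=1
Acc 3: bank1 row3 -> MISS (open row3); precharges=1
Acc 4: bank1 row2 -> MISS (open row2); precharges=2
Acc 5: bank1 row3 -> MISS (open row3); precharges=3
Acc 6: bank1 row2 -> MISS (open row2); precharges=4
Acc 7: bank1 row3 -> MISS (open row3); precharges=5
Acc 8: bank0 row0 -> MISS (open row0); precharges=5
Acc 9: bank1 row2 -> MISS (open row2); precharges=6
Acc 10: bank0 row4 -> MISS (open row4); precharges=7
Acc 11: bank0 row4 -> HIT
Acc 12: bank0 row1 -> MISS (open row1); precharges=8
Acc 13: bank0 row3 -> MISS (open row3); precharges=9
Acc 14: bank2 row4 -> MISS (open row4); precharges=10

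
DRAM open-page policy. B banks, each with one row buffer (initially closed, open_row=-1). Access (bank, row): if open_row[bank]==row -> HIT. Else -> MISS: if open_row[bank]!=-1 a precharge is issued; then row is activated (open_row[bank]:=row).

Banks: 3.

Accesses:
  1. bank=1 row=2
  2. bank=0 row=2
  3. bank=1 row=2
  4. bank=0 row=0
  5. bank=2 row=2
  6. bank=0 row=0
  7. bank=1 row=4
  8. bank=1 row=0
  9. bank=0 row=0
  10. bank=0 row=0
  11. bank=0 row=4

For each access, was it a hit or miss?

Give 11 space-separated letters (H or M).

Answer: M M H M M H M M H H M

Derivation:
Acc 1: bank1 row2 -> MISS (open row2); precharges=0
Acc 2: bank0 row2 -> MISS (open row2); precharges=0
Acc 3: bank1 row2 -> HIT
Acc 4: bank0 row0 -> MISS (open row0); precharges=1
Acc 5: bank2 row2 -> MISS (open row2); precharges=1
Acc 6: bank0 row0 -> HIT
Acc 7: bank1 row4 -> MISS (open row4); precharges=2
Acc 8: bank1 row0 -> MISS (open row0); precharges=3
Acc 9: bank0 row0 -> HIT
Acc 10: bank0 row0 -> HIT
Acc 11: bank0 row4 -> MISS (open row4); precharges=4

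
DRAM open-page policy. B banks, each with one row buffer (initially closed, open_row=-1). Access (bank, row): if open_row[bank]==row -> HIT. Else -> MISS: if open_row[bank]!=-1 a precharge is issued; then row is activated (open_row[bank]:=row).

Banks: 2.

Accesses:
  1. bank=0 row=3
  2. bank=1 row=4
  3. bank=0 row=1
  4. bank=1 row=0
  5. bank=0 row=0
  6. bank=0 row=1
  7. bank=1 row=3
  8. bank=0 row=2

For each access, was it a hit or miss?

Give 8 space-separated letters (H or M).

Acc 1: bank0 row3 -> MISS (open row3); precharges=0
Acc 2: bank1 row4 -> MISS (open row4); precharges=0
Acc 3: bank0 row1 -> MISS (open row1); precharges=1
Acc 4: bank1 row0 -> MISS (open row0); precharges=2
Acc 5: bank0 row0 -> MISS (open row0); precharges=3
Acc 6: bank0 row1 -> MISS (open row1); precharges=4
Acc 7: bank1 row3 -> MISS (open row3); precharges=5
Acc 8: bank0 row2 -> MISS (open row2); precharges=6

Answer: M M M M M M M M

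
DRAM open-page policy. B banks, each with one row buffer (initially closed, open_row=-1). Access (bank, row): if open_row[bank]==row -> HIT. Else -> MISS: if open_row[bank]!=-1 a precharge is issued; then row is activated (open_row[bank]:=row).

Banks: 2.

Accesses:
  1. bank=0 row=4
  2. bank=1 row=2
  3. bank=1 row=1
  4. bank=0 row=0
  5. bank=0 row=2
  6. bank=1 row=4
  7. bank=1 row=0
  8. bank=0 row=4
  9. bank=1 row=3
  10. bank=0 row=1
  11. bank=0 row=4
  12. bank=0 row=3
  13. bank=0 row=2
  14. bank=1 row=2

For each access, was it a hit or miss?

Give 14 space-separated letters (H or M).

Acc 1: bank0 row4 -> MISS (open row4); precharges=0
Acc 2: bank1 row2 -> MISS (open row2); precharges=0
Acc 3: bank1 row1 -> MISS (open row1); precharges=1
Acc 4: bank0 row0 -> MISS (open row0); precharges=2
Acc 5: bank0 row2 -> MISS (open row2); precharges=3
Acc 6: bank1 row4 -> MISS (open row4); precharges=4
Acc 7: bank1 row0 -> MISS (open row0); precharges=5
Acc 8: bank0 row4 -> MISS (open row4); precharges=6
Acc 9: bank1 row3 -> MISS (open row3); precharges=7
Acc 10: bank0 row1 -> MISS (open row1); precharges=8
Acc 11: bank0 row4 -> MISS (open row4); precharges=9
Acc 12: bank0 row3 -> MISS (open row3); precharges=10
Acc 13: bank0 row2 -> MISS (open row2); precharges=11
Acc 14: bank1 row2 -> MISS (open row2); precharges=12

Answer: M M M M M M M M M M M M M M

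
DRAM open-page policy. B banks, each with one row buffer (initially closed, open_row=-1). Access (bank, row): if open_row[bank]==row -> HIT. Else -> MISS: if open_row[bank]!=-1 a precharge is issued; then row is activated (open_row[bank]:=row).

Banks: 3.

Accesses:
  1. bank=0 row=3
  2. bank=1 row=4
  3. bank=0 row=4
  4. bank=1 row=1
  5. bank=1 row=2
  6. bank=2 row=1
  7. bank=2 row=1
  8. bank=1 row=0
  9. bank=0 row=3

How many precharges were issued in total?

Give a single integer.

Acc 1: bank0 row3 -> MISS (open row3); precharges=0
Acc 2: bank1 row4 -> MISS (open row4); precharges=0
Acc 3: bank0 row4 -> MISS (open row4); precharges=1
Acc 4: bank1 row1 -> MISS (open row1); precharges=2
Acc 5: bank1 row2 -> MISS (open row2); precharges=3
Acc 6: bank2 row1 -> MISS (open row1); precharges=3
Acc 7: bank2 row1 -> HIT
Acc 8: bank1 row0 -> MISS (open row0); precharges=4
Acc 9: bank0 row3 -> MISS (open row3); precharges=5

Answer: 5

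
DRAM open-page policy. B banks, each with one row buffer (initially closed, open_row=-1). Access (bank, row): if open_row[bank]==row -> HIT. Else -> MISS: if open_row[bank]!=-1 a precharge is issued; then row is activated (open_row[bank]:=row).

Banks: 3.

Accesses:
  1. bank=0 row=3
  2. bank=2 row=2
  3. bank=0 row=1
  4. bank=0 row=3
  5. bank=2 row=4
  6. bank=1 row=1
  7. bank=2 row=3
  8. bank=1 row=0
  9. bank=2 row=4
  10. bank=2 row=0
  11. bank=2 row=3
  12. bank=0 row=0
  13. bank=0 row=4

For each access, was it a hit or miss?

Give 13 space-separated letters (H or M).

Acc 1: bank0 row3 -> MISS (open row3); precharges=0
Acc 2: bank2 row2 -> MISS (open row2); precharges=0
Acc 3: bank0 row1 -> MISS (open row1); precharges=1
Acc 4: bank0 row3 -> MISS (open row3); precharges=2
Acc 5: bank2 row4 -> MISS (open row4); precharges=3
Acc 6: bank1 row1 -> MISS (open row1); precharges=3
Acc 7: bank2 row3 -> MISS (open row3); precharges=4
Acc 8: bank1 row0 -> MISS (open row0); precharges=5
Acc 9: bank2 row4 -> MISS (open row4); precharges=6
Acc 10: bank2 row0 -> MISS (open row0); precharges=7
Acc 11: bank2 row3 -> MISS (open row3); precharges=8
Acc 12: bank0 row0 -> MISS (open row0); precharges=9
Acc 13: bank0 row4 -> MISS (open row4); precharges=10

Answer: M M M M M M M M M M M M M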